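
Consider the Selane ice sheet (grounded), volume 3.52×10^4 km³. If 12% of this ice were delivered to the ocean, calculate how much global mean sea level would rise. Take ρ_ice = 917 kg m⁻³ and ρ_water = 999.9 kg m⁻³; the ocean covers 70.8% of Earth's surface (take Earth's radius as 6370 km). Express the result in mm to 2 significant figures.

Selane: 0.12 × 3.52×10^4 km³ × (917/999.9) = 3874 km³ of water.
Spread over 3.61×10^14 m² of ocean, Δh = 3.874×10^12 / 3.61×10^14 = 0.0107 m = 11 mm.

≈ 11 mm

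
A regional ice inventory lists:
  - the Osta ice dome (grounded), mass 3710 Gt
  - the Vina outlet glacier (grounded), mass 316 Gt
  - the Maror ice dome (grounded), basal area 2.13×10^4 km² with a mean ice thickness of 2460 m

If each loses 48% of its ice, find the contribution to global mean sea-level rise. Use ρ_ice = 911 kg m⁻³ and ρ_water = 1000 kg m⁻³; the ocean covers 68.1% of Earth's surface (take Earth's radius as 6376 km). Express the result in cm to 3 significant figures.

Osta: 0.48 × 3710 Gt = 1.781×10^15 kg; dividing by ρ_w = 1000 kg m⁻³ gives 1.781×10^12 m³ of water.
Vina: 0.48 × 316 Gt = 1.517×10^14 kg; dividing by ρ_w = 1000 kg m⁻³ gives 1.517×10^11 m³ of water.
Maror: ice volume = 2.13×10^4 km² × 2460 m = 5.240×10^4 km³; 0.48 × 5.240×10^4 × (911/1000) = 2.291×10^4 km³ of water.
Total added water ≈ 2.485×10^13 m³ over 3.48×10^14 m² → Δh = 0.0714 m = 7.14 cm.

≈ 7.14 cm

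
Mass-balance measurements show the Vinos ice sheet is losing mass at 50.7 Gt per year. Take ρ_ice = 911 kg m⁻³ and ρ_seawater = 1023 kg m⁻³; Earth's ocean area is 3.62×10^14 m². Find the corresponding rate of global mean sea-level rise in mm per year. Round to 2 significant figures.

ρ_w = 1023 kg m⁻³. Annual water volume added = 50.7 Gt / ρ_w = 5.070×10^13 kg / 1023 kg m⁻³ = 4.956×10^10 m³.
Δh per year = 4.956×10^10 / 3.62×10^14 = 1.37×10^-4 m = 0.14 mm.

≈ 0.14 mm/yr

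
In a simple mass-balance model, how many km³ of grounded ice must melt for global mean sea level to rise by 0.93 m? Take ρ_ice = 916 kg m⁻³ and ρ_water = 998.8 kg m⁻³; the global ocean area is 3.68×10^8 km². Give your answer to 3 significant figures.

Required water volume = Δh × A = 0.93 m × 3.68×10^14 m² = 3.422×10^14 m³ = 3.422×10^5 km³.
Ice volume = water volume × ρ_w/ρ_ice = 3.422×10^5 × 998.8/916 = 3.73×10^5 km³.

≈ 3.73×10^5 km³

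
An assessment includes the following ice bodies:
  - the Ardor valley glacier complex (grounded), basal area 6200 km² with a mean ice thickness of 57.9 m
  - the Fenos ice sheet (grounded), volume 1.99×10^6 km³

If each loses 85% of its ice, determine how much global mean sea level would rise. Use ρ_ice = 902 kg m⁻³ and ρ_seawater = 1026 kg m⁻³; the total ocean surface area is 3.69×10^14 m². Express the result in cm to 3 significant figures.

Ardor: ice volume = 6200 km² × 57.9 m = 359.0 km³; 0.85 × 359.0 × (902/1026) = 268.3 km³ of water.
Fenos: 0.85 × 1.99×10^6 km³ × (902/1026) = 1.487×10^6 km³ of water.
Total added water ≈ 1.487×10^15 m³ over 3.69×10^14 m² → Δh = 4.03 m = 403 cm.

≈ 403 cm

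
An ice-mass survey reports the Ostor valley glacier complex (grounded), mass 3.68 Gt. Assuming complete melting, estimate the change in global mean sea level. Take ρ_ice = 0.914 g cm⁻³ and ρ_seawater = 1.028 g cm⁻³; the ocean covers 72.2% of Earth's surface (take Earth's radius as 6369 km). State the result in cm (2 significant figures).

Ostor: 3.68 Gt = 3.680×10^12 kg; dividing by ρ_w = 1.028 g cm⁻³ = 1028 kg m⁻³ gives 3.580×10^9 m³ of water.
Spread over 3.68×10^14 m² of ocean, Δh = 3.580×10^9 / 3.68×10^14 = 9.73×10^-6 m = 9.7×10^-4 cm.

≈ 9.7×10^-4 cm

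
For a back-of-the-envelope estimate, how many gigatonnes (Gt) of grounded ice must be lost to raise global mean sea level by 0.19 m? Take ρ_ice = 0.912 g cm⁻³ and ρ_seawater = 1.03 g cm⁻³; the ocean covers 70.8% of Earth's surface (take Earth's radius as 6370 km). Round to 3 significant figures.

≈ 7.07×10^4 Gt

Required water volume = Δh × A = 0.19 m × 3.61×10^14 m² = 6.859×10^13 m³.
ρ_w = 1.03 g cm⁻³ = 1030 kg m⁻³, so the mass of water = 6.859×10^13 m³ × 1030 kg m⁻³ = 7.065×10^16 kg = 7.07×10^4 Gt (and the same mass of ice, by conservation).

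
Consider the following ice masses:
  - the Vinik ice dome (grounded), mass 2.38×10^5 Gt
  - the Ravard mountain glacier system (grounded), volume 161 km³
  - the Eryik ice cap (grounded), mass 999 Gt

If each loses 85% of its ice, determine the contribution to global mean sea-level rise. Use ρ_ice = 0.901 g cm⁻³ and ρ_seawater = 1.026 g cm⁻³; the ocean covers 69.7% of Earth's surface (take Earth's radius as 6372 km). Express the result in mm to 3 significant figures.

Vinik: 0.85 × 2.38×10^5 Gt = 2.023×10^17 kg; dividing by ρ_w = 1.026 g cm⁻³ = 1026 kg m⁻³ gives 1.972×10^14 m³ of water.
Ravard: 0.85 × 161 km³ × (901/1026) = 120.2 km³ of water.
Eryik: 0.85 × 999 Gt = 8.492×10^14 kg; dividing by ρ_w = 1026 kg m⁻³ gives 8.276×10^11 m³ of water.
Total added water ≈ 1.981×10^14 m³ over 3.56×10^14 m² → Δh = 0.557 m = 557 mm.

≈ 557 mm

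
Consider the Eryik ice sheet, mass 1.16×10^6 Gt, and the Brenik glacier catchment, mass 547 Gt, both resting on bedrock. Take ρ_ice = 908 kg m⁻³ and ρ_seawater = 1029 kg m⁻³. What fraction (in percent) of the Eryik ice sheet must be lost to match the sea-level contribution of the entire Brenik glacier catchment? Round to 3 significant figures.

≈ 0.0472 %

Equal sea-level rise means equal mass of meltwater, i.e. equal mass of ice lost.
Ice mass of Brenik: 5.470×10^14 kg; ice mass of Eryik: 1.160×10^18 kg.
Fraction required = 5.470×10^14 / 1.160×10^18 = 4.72×10^-4 → 0.0472 %.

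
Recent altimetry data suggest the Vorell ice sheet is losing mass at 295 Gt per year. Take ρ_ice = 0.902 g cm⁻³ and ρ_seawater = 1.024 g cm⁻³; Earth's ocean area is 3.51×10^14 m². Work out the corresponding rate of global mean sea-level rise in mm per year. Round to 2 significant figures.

ρ_w = 1.024 g cm⁻³ = 1024 kg m⁻³. Annual water volume added = 295 Gt / ρ_w = 2.950×10^14 kg / 1024 kg m⁻³ = 2.881×10^11 m³.
Δh per year = 2.881×10^11 / 3.51×10^14 = 8.21×10^-4 m = 0.82 mm.

≈ 0.82 mm/yr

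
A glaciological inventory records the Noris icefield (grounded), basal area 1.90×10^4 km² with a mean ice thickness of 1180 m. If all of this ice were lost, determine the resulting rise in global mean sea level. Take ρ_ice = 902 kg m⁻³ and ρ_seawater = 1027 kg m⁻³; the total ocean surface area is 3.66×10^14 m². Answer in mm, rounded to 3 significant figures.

Noris: ice volume = 1.90×10^4 km² × 1180 m = 2.242×10^4 km³; 2.242×10^4 × (902/1027) = 1.969×10^4 km³ of water.
Spread over 3.66×10^14 m² of ocean, Δh = 1.969×10^13 / 3.66×10^14 = 0.0538 m = 53.8 mm.

≈ 53.8 mm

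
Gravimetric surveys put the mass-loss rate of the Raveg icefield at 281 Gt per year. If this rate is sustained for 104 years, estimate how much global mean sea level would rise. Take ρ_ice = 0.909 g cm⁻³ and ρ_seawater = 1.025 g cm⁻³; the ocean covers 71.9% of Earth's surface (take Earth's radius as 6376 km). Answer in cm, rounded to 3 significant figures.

Total mass lost = 281 Gt/yr × 104 yr = 2.922×10^4 Gt = 2.922×10^16 kg.
ρ_w = 1.025 g cm⁻³ = 1025 kg m⁻³, so water volume = 2.922×10^16 / 1025 = 2.851×10^13 m³.
Δh = 2.851×10^13 / 3.67×10^14 = 0.0776 m = 7.76 cm.

≈ 7.76 cm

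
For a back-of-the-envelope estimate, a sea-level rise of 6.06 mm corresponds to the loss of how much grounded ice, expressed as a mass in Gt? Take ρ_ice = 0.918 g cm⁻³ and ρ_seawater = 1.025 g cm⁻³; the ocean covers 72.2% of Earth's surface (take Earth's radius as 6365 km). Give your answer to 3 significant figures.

≈ 2280 Gt

Required water volume = Δh × A = 0.00606 m × 3.68×10^14 m² = 2.227×10^12 m³.
ρ_w = 1.025 g cm⁻³ = 1025 kg m⁻³, so the mass of water = 2.227×10^12 m³ × 1025 kg m⁻³ = 2.283×10^15 kg = 2280 Gt (and the same mass of ice, by conservation).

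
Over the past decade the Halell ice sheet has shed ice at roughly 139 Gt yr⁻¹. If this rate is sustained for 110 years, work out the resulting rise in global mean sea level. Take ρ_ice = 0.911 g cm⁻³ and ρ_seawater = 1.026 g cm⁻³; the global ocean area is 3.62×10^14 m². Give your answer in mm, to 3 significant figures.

≈ 41.2 mm

Total mass lost = 139 Gt/yr × 110 yr = 1.529×10^4 Gt = 1.529×10^16 kg.
ρ_w = 1.026 g cm⁻³ = 1026 kg m⁻³, so water volume = 1.529×10^16 / 1026 = 1.490×10^13 m³.
Δh = 1.490×10^13 / 3.62×10^14 = 0.0412 m = 41.2 mm.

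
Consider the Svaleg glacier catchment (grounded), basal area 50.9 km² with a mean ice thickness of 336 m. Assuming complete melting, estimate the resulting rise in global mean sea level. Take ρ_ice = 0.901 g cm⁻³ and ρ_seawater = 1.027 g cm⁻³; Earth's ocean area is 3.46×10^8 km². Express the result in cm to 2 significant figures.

≈ 4.3×10^-3 cm

Svaleg: ice volume = 50.9 km² × 336 m = 17.10 km³; 17.10 × (901/1027) = 15.00 km³ of water.
Spread over 3.46×10^14 m² of ocean, Δh = 1.500×10^10 / 3.46×10^14 = 4.34×10^-5 m = 4.3×10^-3 cm.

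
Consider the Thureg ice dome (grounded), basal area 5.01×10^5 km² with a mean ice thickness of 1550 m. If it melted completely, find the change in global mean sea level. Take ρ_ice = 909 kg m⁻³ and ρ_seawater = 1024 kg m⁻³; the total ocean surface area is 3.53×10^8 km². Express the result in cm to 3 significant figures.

≈ 195 cm

Thureg: ice volume = 5.01×10^5 km² × 1550 m = 7.766×10^5 km³; 7.766×10^5 × (909/1024) = 6.893×10^5 km³ of water.
Spread over 3.53×10^14 m² of ocean, Δh = 6.893×10^14 / 3.53×10^14 = 1.95 m = 195 cm.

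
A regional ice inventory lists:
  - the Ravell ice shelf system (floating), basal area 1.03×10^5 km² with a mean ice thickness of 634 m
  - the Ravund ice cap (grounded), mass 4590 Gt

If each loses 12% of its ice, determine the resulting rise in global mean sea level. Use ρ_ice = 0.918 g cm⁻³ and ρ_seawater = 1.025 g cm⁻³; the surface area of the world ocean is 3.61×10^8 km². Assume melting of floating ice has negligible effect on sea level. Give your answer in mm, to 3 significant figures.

≈ 1.49 mm

The Ravell ice shelf system is floating and already displaces its own weight of water, so its melt adds essentially nothing to sea level.
Ravund: 0.12 × 4590 Gt = 5.508×10^14 kg; dividing by ρ_w = 1.025 g cm⁻³ = 1025 kg m⁻³ gives 5.374×10^11 m³ of water.
Total added water ≈ 5.374×10^11 m³ over 3.61×10^14 m² → Δh = 1.49×10^-3 m = 1.49 mm.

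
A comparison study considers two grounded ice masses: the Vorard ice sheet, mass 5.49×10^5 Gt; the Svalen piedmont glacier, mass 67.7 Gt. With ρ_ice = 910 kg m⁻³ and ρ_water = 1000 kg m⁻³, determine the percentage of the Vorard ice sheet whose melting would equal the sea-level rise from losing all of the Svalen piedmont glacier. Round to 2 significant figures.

≈ 0.012 %

Equal sea-level rise means equal mass of meltwater, i.e. equal mass of ice lost.
Ice mass of Svalen: 6.770×10^13 kg; ice mass of Vorard: 5.490×10^17 kg.
Fraction required = 6.770×10^13 / 5.490×10^17 = 1.23×10^-4 → 0.012 %.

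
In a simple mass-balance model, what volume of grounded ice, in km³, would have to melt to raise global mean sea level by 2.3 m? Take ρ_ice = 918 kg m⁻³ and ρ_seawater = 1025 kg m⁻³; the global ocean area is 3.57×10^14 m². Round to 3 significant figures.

Required water volume = Δh × A = 2.3 m × 3.57×10^14 m² = 8.211×10^14 m³ = 8.211×10^5 km³.
Ice volume = water volume × ρ_w/ρ_ice = 8.211×10^5 × 1025/918 = 9.17×10^5 km³.

≈ 9.17×10^5 km³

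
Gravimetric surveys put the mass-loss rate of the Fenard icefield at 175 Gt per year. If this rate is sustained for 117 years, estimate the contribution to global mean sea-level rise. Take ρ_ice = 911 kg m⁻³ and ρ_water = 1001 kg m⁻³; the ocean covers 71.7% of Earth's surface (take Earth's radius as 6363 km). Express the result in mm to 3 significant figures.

Total mass lost = 175 Gt/yr × 117 yr = 2.048×10^4 Gt = 2.048×10^16 kg.
ρ_w = 1001 kg m⁻³, so water volume = 2.048×10^16 / 1001 = 2.045×10^13 m³.
Δh = 2.045×10^13 / 3.65×10^14 = 0.0561 m = 56.1 mm.

≈ 56.1 mm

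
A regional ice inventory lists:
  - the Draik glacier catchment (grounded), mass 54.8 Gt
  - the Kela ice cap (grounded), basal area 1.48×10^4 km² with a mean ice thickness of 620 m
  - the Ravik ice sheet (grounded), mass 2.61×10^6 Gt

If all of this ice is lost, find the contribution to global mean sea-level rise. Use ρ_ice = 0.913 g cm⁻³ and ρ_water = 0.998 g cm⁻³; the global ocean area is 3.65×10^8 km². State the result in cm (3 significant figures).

Draik: 54.8 Gt = 5.480×10^13 kg; dividing by ρ_w = 0.998 g cm⁻³ = 998 kg m⁻³ gives 5.491×10^10 m³ of water.
Kela: ice volume = 1.48×10^4 km² × 620 m = 9176 km³; 9176 × (913/998) = 8394 km³ of water.
Ravik: 2.61×10^6 Gt = 2.610×10^18 kg; dividing by ρ_w = 998 kg m⁻³ gives 2.615×10^15 m³ of water.
Total added water ≈ 2.624×10^15 m³ over 3.65×10^14 m² → Δh = 7.19 m = 719 cm.

≈ 719 cm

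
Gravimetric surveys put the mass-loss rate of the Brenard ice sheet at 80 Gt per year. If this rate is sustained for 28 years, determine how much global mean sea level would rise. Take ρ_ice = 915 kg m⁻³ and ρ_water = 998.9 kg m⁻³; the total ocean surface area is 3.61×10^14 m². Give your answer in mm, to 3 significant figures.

Total mass lost = 80 Gt/yr × 28 yr = 2240 Gt = 2.240×10^15 kg.
ρ_w = 998.9 kg m⁻³, so water volume = 2.240×10^15 / 998.9 = 2.242×10^12 m³.
Δh = 2.242×10^12 / 3.61×10^14 = 6.21×10^-3 m = 6.21 mm.

≈ 6.21 mm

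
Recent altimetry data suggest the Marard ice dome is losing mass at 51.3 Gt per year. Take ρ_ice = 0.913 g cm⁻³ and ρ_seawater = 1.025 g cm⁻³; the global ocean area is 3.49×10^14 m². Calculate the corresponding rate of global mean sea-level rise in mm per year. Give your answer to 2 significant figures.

ρ_w = 1.025 g cm⁻³ = 1025 kg m⁻³. Annual water volume added = 51.3 Gt / ρ_w = 5.130×10^13 kg / 1025 kg m⁻³ = 5.005×10^10 m³.
Δh per year = 5.005×10^10 / 3.49×10^14 = 1.43×10^-4 m = 0.14 mm.

≈ 0.14 mm/yr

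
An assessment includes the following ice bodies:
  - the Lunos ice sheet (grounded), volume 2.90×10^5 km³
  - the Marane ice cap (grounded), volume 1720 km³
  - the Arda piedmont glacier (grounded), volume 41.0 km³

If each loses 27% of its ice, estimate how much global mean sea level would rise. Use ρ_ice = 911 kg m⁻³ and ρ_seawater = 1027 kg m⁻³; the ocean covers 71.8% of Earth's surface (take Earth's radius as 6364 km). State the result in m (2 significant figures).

≈ 0.19 m

Lunos: 0.27 × 2.90×10^5 km³ × (911/1027) = 6.946×10^4 km³ of water.
Marane: 0.27 × 1720 km³ × (911/1027) = 411.9 km³ of water.
Arda: 0.27 × 41.0 km³ × (911/1027) = 9.820 km³ of water.
Total added water ≈ 6.988×10^13 m³ over 3.65×10^14 m² → Δh = 0.191 m.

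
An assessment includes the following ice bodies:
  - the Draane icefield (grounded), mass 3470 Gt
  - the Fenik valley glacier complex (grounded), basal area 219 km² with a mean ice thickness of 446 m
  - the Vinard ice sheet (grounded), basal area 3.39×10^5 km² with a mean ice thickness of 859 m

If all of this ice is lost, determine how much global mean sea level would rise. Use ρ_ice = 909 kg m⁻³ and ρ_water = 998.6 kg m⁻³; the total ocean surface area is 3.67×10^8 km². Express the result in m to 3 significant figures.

Draane: 3470 Gt = 3.470×10^15 kg; dividing by ρ_w = 998.6 kg m⁻³ gives 3.475×10^12 m³ of water.
Fenik: ice volume = 219 km² × 446 m = 97.67 km³; 97.67 × (909/998.6) = 88.91 km³ of water.
Vinard: ice volume = 3.39×10^5 km² × 859 m = 2.912×10^5 km³; 2.912×10^5 × (909/998.6) = 2.651×10^5 km³ of water.
Total added water ≈ 2.686×10^14 m³ over 3.67×10^14 m² → Δh = 0.732 m.

≈ 0.732 m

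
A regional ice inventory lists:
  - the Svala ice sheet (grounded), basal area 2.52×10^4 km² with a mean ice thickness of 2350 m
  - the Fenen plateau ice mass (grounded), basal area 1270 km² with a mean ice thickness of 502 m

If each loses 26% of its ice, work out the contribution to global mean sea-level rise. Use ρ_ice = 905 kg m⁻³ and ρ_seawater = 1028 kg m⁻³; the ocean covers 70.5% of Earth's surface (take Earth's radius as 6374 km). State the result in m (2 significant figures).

≈ 0.038 m

Svala: ice volume = 2.52×10^4 km² × 2350 m = 5.922×10^4 km³; 0.26 × 5.922×10^4 × (905/1028) = 1.355×10^4 km³ of water.
Fenen: ice volume = 1270 km² × 502 m = 637.5 km³; 0.26 × 637.5 × (905/1028) = 145.9 km³ of water.
Total added water ≈ 1.370×10^13 m³ over 3.60×10^14 m² → Δh = 0.0381 m.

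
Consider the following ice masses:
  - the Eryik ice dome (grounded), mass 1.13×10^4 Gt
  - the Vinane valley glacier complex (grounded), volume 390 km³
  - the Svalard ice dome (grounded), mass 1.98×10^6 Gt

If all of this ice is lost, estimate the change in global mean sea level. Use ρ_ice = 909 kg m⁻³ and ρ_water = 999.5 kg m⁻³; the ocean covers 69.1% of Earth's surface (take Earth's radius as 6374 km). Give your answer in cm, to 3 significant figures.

Eryik: 1.13×10^4 Gt = 1.130×10^16 kg; dividing by ρ_w = 999.5 kg m⁻³ gives 1.131×10^13 m³ of water.
Vinane: 390 km³ × (909/999.5) = 354.7 km³ of water.
Svalard: 1.98×10^6 Gt = 1.980×10^18 kg; dividing by ρ_w = 999.5 kg m⁻³ gives 1.981×10^15 m³ of water.
Total added water ≈ 1.993×10^15 m³ over 3.53×10^14 m² → Δh = 5.65 m = 565 cm.

≈ 565 cm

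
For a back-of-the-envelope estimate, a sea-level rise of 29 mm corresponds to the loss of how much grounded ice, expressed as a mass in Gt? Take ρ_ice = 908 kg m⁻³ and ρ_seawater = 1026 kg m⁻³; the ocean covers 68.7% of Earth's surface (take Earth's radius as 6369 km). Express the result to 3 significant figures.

Required water volume = Δh × A = 0.029 m × 3.50×10^14 m² = 1.016×10^13 m³.
ρ_w = 1026 kg m⁻³, so the mass of water = 1.016×10^13 m³ × 1026 kg m⁻³ = 1.042×10^16 kg = 1.04×10^4 Gt (and the same mass of ice, by conservation).

≈ 1.04×10^4 Gt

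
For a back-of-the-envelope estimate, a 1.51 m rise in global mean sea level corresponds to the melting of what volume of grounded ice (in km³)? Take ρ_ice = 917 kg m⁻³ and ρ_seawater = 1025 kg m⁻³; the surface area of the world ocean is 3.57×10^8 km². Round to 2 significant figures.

≈ 6.0×10^5 km³

Required water volume = Δh × A = 1.51 m × 3.57×10^14 m² = 5.391×10^14 m³ = 5.391×10^5 km³.
Ice volume = water volume × ρ_w/ρ_ice = 5.391×10^5 × 1025/917 = 6.0×10^5 km³.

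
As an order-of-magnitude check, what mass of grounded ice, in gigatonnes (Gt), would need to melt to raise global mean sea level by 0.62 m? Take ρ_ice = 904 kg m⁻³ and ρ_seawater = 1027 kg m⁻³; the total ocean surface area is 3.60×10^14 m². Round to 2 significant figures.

Required water volume = Δh × A = 0.62 m × 3.60×10^14 m² = 2.232×10^14 m³.
ρ_w = 1027 kg m⁻³, so the mass of water = 2.232×10^14 m³ × 1027 kg m⁻³ = 2.292×10^17 kg = 2.3×10^5 Gt (and the same mass of ice, by conservation).

≈ 2.3×10^5 Gt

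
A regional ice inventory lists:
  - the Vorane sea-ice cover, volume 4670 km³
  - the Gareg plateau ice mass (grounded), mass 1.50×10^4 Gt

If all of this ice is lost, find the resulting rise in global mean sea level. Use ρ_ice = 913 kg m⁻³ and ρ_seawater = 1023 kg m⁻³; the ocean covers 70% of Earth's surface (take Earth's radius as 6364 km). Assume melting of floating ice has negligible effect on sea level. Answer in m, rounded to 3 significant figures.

The Vorane sea-ice cover is floating and already displaces its own weight of water, so its melt adds essentially nothing to sea level.
Gareg: 1.50×10^4 Gt = 1.500×10^16 kg; dividing by ρ_w = 1023 kg m⁻³ gives 1.466×10^13 m³ of water.
Total added water ≈ 1.466×10^13 m³ over 3.56×10^14 m² → Δh = 0.0412 m.

≈ 0.0412 m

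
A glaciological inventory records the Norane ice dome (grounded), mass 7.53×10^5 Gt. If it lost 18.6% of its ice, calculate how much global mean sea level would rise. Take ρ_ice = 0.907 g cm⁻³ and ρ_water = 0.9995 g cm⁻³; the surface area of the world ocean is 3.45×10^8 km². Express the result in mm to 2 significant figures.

≈ 410 mm

Norane: 0.186 × 7.53×10^5 Gt = 1.401×10^17 kg; dividing by ρ_w = 0.9995 g cm⁻³ = 999.5 kg m⁻³ gives 1.401×10^14 m³ of water.
Spread over 3.45×10^14 m² of ocean, Δh = 1.401×10^14 / 3.45×10^14 = 0.406 m = 410 mm.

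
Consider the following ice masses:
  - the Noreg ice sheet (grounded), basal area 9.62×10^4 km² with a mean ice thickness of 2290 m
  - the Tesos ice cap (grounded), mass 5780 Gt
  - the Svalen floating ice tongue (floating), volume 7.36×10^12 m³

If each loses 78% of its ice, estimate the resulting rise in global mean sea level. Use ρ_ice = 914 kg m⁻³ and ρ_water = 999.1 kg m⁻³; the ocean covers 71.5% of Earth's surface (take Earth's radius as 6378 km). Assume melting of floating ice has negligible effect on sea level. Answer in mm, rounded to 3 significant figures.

≈ 442 mm

Noreg: ice volume = 9.62×10^4 km² × 2290 m = 2.203×10^5 km³; 0.78 × 2.203×10^5 × (914/999.1) = 1.572×10^5 km³ of water.
Tesos: 0.78 × 5780 Gt = 4.508×10^15 kg; dividing by ρ_w = 999.1 kg m⁻³ gives 4.512×10^12 m³ of water.
The Svalen floating ice tongue is floating and already displaces its own weight of water, so its melt adds essentially nothing to sea level.
Total added water ≈ 1.617×10^14 m³ over 3.65×10^14 m² → Δh = 0.442 m = 442 mm.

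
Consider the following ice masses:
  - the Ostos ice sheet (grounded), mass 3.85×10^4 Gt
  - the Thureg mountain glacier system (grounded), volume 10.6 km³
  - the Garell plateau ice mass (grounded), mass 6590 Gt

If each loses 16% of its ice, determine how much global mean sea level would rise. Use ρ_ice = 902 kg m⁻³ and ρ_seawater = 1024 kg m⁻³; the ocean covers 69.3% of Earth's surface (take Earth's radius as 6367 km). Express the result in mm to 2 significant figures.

≈ 20 mm

Ostos: 0.16 × 3.85×10^4 Gt = 6.160×10^15 kg; dividing by ρ_w = 1024 kg m⁻³ gives 6.016×10^12 m³ of water.
Thureg: 0.16 × 10.6 km³ × (902/1024) = 1.494 km³ of water.
Garell: 0.16 × 6590 Gt = 1.054×10^15 kg; dividing by ρ_w = 1024 kg m⁻³ gives 1.030×10^12 m³ of water.
Total added water ≈ 7.047×10^12 m³ over 3.53×10^14 m² → Δh = 0.0200 m = 20 mm.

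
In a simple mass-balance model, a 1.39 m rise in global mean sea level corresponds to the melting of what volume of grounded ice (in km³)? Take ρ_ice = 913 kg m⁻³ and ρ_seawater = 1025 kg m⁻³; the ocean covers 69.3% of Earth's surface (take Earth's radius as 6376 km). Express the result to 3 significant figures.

Required water volume = Δh × A = 1.39 m × 3.54×10^14 m² = 4.921×10^14 m³ = 4.921×10^5 km³.
Ice volume = water volume × ρ_w/ρ_ice = 4.921×10^5 × 1025/913 = 5.52×10^5 km³.

≈ 5.52×10^5 km³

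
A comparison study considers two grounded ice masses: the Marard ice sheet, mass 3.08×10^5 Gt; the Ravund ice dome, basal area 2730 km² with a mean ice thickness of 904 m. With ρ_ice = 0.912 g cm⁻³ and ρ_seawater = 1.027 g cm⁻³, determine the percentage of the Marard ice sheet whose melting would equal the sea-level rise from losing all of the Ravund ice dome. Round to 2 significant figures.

≈ 0.73 %

Equal sea-level rise means equal mass of meltwater, i.e. equal mass of ice lost.
Ice mass of Ravund: 2.251×10^15 kg; ice mass of Marard: 3.080×10^17 kg.
Fraction required = 2.251×10^15 / 3.080×10^17 = 7.31×10^-3 → 0.73 %.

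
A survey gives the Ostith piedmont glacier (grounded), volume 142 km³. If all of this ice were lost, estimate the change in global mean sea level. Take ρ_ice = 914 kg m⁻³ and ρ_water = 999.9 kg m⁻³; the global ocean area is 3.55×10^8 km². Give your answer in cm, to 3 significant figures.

≈ 0.0366 cm

Ostith: 142 km³ × (914/999.9) = 129.8 km³ of water.
Spread over 3.55×10^14 m² of ocean, Δh = 1.298×10^11 / 3.55×10^14 = 3.66×10^-4 m = 0.0366 cm.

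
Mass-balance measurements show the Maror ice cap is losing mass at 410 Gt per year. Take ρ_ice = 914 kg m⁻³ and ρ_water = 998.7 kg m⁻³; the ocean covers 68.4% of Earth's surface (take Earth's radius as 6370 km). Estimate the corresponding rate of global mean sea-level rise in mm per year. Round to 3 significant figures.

ρ_w = 998.7 kg m⁻³. Annual water volume added = 410 Gt / ρ_w = 4.100×10^14 kg / 998.7 kg m⁻³ = 4.105×10^11 m³.
Δh per year = 4.105×10^11 / 3.49×10^14 = 1.18×10^-3 m = 1.18 mm.

≈ 1.18 mm/yr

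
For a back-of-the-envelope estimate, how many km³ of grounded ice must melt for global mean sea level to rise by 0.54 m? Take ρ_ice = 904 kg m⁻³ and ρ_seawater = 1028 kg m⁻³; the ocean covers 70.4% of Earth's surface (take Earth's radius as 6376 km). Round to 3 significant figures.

Required water volume = Δh × A = 0.54 m × 3.60×10^14 m² = 1.942×10^14 m³ = 1.942×10^5 km³.
Ice volume = water volume × ρ_w/ρ_ice = 1.942×10^5 × 1028/904 = 2.21×10^5 km³.

≈ 2.21×10^5 km³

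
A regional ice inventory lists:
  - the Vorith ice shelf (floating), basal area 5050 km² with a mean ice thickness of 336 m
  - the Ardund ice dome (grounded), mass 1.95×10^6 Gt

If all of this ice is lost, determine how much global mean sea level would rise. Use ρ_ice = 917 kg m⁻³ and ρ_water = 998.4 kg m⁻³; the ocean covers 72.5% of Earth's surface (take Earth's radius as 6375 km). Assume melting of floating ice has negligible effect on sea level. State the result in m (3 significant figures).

≈ 5.27 m

The Vorith ice shelf is floating and already displaces its own weight of water, so its melt adds essentially nothing to sea level.
Ardund: 1.95×10^6 Gt = 1.950×10^18 kg; dividing by ρ_w = 998.4 kg m⁻³ gives 1.953×10^15 m³ of water.
Total added water ≈ 1.953×10^15 m³ over 3.70×10^14 m² → Δh = 5.27 m.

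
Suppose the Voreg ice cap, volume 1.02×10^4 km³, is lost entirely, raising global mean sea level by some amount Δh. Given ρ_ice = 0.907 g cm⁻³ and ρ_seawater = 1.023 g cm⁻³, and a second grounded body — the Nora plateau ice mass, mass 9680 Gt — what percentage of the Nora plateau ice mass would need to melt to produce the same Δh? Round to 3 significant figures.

Equal sea-level rise means equal mass of meltwater, i.e. equal mass of ice lost.
Ice mass of Voreg: 9.251×10^15 kg; ice mass of Nora: 9.680×10^15 kg.
Fraction required = 9.251×10^15 / 9.680×10^15 = 0.956 → 95.6 %.

≈ 95.6 %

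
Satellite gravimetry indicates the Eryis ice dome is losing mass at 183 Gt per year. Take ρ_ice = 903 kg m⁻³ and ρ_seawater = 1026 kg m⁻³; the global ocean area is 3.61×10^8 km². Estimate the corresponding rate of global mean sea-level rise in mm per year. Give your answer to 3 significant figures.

ρ_w = 1026 kg m⁻³. Annual water volume added = 183 Gt / ρ_w = 1.830×10^14 kg / 1026 kg m⁻³ = 1.784×10^11 m³.
Δh per year = 1.784×10^11 / 3.61×10^14 = 4.94×10^-4 m = 0.494 mm.

≈ 0.494 mm/yr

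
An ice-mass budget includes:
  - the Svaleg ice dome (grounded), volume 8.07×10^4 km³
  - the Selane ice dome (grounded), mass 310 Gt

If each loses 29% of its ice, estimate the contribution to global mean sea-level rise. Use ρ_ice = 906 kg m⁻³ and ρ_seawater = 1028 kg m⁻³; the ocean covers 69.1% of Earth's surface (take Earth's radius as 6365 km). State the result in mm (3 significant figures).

Svaleg: 0.29 × 8.07×10^4 km³ × (906/1028) = 2.063×10^4 km³ of water.
Selane: 0.29 × 310 Gt = 8.990×10^13 kg; dividing by ρ_w = 1028 kg m⁻³ gives 8.745×10^10 m³ of water.
Total added water ≈ 2.071×10^13 m³ over 3.52×10^14 m² → Δh = 0.0589 m = 58.9 mm.

≈ 58.9 mm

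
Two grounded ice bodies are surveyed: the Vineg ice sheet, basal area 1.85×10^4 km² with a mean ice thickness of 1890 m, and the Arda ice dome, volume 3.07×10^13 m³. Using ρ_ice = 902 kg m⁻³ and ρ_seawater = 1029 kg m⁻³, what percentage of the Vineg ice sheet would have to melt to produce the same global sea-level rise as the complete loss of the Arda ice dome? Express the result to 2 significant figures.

≈ 88 %

Equal sea-level rise means equal mass of meltwater, i.e. equal mass of ice lost.
Ice mass of Arda: 2.769×10^16 kg; ice mass of Vineg: 3.154×10^16 kg.
Fraction required = 2.769×10^16 / 3.154×10^16 = 0.878 → 88 %.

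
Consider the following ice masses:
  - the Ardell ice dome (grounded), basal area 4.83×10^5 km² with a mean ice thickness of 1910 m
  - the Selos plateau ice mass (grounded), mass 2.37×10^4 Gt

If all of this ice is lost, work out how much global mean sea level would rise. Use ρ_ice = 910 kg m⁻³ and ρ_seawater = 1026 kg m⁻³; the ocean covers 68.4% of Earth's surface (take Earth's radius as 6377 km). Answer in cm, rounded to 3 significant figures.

Ardell: ice volume = 4.83×10^5 km² × 1910 m = 9.225×10^5 km³; 9.225×10^5 × (910/1026) = 8.182×10^5 km³ of water.
Selos: 2.37×10^4 Gt = 2.370×10^16 kg; dividing by ρ_w = 1026 kg m⁻³ gives 2.310×10^13 m³ of water.
Total added water ≈ 8.413×10^14 m³ over 3.50×10^14 m² → Δh = 2.41 m = 241 cm.

≈ 241 cm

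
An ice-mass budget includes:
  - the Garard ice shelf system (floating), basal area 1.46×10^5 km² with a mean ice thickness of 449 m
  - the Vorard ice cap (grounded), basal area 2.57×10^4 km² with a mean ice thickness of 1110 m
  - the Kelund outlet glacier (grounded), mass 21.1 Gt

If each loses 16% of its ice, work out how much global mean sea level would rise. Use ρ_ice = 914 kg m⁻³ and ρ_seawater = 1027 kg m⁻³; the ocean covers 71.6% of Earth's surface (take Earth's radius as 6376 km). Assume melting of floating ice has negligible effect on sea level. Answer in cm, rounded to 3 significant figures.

The Garard ice shelf system is floating and already displaces its own weight of water, so its melt adds essentially nothing to sea level.
Vorard: ice volume = 2.57×10^4 km² × 1110 m = 2.853×10^4 km³; 0.16 × 2.853×10^4 × (914/1027) = 4062 km³ of water.
Kelund: 0.16 × 21.1 Gt = 3.376×10^12 kg; dividing by ρ_w = 1027 kg m⁻³ gives 3.287×10^9 m³ of water.
Total added water ≈ 4.065×10^12 m³ over 3.66×10^14 m² → Δh = 0.0111 m = 1.11 cm.

≈ 1.11 cm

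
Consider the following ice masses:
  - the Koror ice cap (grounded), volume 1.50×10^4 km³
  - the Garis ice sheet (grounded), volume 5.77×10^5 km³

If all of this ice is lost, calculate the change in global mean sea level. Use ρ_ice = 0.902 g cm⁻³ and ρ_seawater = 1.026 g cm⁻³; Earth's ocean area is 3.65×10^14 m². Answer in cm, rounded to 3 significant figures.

≈ 143 cm

Koror: 1.50×10^4 km³ × (902/1026) = 1.319×10^4 km³ of water.
Garis: 5.77×10^5 km³ × (902/1026) = 5.073×10^5 km³ of water.
Total added water ≈ 5.205×10^14 m³ over 3.65×10^14 m² → Δh = 1.43 m = 143 cm.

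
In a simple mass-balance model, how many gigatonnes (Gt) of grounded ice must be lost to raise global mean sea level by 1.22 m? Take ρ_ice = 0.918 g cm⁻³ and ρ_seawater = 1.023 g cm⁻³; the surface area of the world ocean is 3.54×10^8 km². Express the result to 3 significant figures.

Required water volume = Δh × A = 1.22 m × 3.54×10^14 m² = 4.319×10^14 m³.
ρ_w = 1.023 g cm⁻³ = 1023 kg m⁻³, so the mass of water = 4.319×10^14 m³ × 1023 kg m⁻³ = 4.418×10^17 kg = 4.42×10^5 Gt (and the same mass of ice, by conservation).

≈ 4.42×10^5 Gt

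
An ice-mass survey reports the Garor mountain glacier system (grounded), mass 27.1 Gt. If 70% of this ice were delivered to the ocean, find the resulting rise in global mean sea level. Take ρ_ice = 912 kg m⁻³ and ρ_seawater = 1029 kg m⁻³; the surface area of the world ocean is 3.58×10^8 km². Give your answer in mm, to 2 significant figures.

Garor: 0.7 × 27.1 Gt = 1.897×10^13 kg; dividing by ρ_w = 1029 kg m⁻³ gives 1.844×10^10 m³ of water.
Spread over 3.58×10^14 m² of ocean, Δh = 1.844×10^10 / 3.58×10^14 = 5.15×10^-5 m = 0.051 mm.

≈ 0.051 mm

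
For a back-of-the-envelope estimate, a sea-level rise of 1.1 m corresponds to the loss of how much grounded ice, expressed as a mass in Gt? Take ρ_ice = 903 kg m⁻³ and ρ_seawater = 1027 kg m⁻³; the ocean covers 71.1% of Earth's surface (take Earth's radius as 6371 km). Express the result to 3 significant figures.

Required water volume = Δh × A = 1.1 m × 3.63×10^14 m² = 3.989×10^14 m³.
ρ_w = 1027 kg m⁻³, so the mass of water = 3.989×10^14 m³ × 1027 kg m⁻³ = 4.097×10^17 kg = 4.10×10^5 Gt (and the same mass of ice, by conservation).

≈ 4.10×10^5 Gt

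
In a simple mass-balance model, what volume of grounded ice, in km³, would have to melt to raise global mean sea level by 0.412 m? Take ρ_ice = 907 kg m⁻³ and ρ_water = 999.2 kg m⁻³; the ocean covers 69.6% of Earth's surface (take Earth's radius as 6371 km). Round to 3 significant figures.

≈ 1.61×10^5 km³

Required water volume = Δh × A = 0.412 m × 3.55×10^14 m² = 1.463×10^14 m³ = 1.463×10^5 km³.
Ice volume = water volume × ρ_w/ρ_ice = 1.463×10^5 × 999.2/907 = 1.61×10^5 km³.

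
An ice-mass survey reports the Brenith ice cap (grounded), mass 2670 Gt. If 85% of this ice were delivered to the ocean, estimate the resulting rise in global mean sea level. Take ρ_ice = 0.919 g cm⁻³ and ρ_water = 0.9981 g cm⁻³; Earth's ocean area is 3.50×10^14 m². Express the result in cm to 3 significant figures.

≈ 0.650 cm

Brenith: 0.85 × 2670 Gt = 2.270×10^15 kg; dividing by ρ_w = 0.9981 g cm⁻³ = 998.1 kg m⁻³ gives 2.274×10^12 m³ of water.
Spread over 3.50×10^14 m² of ocean, Δh = 2.274×10^12 / 3.50×10^14 = 6.50×10^-3 m = 0.650 cm.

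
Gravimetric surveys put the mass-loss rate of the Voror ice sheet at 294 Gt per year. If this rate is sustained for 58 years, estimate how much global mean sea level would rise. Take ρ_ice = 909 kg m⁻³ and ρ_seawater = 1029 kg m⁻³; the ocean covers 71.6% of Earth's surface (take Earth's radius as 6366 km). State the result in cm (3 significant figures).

≈ 4.54 cm

Total mass lost = 294 Gt/yr × 58 yr = 1.705×10^4 Gt = 1.705×10^16 kg.
ρ_w = 1029 kg m⁻³, so water volume = 1.705×10^16 / 1029 = 1.657×10^13 m³.
Δh = 1.657×10^13 / 3.65×10^14 = 0.0454 m = 4.54 cm.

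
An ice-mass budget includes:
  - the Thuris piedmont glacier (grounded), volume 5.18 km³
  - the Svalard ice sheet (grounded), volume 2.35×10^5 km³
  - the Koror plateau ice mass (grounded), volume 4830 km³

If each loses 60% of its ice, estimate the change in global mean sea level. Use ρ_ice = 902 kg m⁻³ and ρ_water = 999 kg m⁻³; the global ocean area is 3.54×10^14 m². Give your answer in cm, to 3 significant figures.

Thuris: 0.6 × 5.18 km³ × (902/999) = 2.806 km³ of water.
Svalard: 0.6 × 2.35×10^5 km³ × (902/999) = 1.273×10^5 km³ of water.
Koror: 0.6 × 4830 km³ × (902/999) = 2617 km³ of water.
Total added water ≈ 1.299×10^14 m³ over 3.54×10^14 m² → Δh = 0.367 m = 36.7 cm.

≈ 36.7 cm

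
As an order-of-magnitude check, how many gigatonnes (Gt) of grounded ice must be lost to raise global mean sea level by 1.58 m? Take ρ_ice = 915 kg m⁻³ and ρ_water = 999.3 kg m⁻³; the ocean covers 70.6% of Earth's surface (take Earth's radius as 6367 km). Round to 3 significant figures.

Required water volume = Δh × A = 1.58 m × 3.60×10^14 m² = 5.683×10^14 m³.
ρ_w = 999.3 kg m⁻³, so the mass of water = 5.683×10^14 m³ × 999.3 kg m⁻³ = 5.679×10^17 kg = 5.68×10^5 Gt (and the same mass of ice, by conservation).

≈ 5.68×10^5 Gt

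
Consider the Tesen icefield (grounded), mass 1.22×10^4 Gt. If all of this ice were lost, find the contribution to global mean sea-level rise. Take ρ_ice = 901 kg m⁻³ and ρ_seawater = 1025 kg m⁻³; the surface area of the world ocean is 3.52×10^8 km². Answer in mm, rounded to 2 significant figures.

≈ 34 mm

Tesen: 1.22×10^4 Gt = 1.220×10^16 kg; dividing by ρ_w = 1025 kg m⁻³ gives 1.190×10^13 m³ of water.
Spread over 3.52×10^14 m² of ocean, Δh = 1.190×10^13 / 3.52×10^14 = 0.0338 m = 34 mm.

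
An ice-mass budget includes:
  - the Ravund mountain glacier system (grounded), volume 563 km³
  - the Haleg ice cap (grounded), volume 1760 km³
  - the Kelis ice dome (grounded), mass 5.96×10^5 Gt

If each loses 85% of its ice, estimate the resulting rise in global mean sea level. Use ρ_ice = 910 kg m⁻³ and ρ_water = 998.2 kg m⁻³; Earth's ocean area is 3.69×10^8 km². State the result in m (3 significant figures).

≈ 1.38 m

Ravund: 0.85 × 563 km³ × (910/998.2) = 436.3 km³ of water.
Haleg: 0.85 × 1760 km³ × (910/998.2) = 1364 km³ of water.
Kelis: 0.85 × 5.96×10^5 Gt = 5.066×10^17 kg; dividing by ρ_w = 998.2 kg m⁻³ gives 5.075×10^14 m³ of water.
Total added water ≈ 5.093×10^14 m³ over 3.69×10^14 m² → Δh = 1.38 m.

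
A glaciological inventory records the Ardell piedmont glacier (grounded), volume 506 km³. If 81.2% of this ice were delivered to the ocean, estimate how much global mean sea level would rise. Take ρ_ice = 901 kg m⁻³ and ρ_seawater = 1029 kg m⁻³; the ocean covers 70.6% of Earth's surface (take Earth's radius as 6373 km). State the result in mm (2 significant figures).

≈ 1.0 mm

Ardell: 0.812 × 506 km³ × (901/1029) = 359.8 km³ of water.
Spread over 3.60×10^14 m² of ocean, Δh = 3.598×10^11 / 3.60×10^14 = 9.98×10^-4 m = 1.0 mm.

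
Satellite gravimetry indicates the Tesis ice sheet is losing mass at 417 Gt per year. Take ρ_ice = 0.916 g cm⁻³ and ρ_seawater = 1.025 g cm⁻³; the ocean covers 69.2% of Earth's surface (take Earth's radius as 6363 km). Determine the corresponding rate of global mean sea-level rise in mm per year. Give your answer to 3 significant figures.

≈ 1.16 mm/yr

ρ_w = 1.025 g cm⁻³ = 1025 kg m⁻³. Annual water volume added = 417 Gt / ρ_w = 4.170×10^14 kg / 1025 kg m⁻³ = 4.068×10^11 m³.
Δh per year = 4.068×10^11 / 3.52×10^14 = 1.16×10^-3 m = 1.16 mm.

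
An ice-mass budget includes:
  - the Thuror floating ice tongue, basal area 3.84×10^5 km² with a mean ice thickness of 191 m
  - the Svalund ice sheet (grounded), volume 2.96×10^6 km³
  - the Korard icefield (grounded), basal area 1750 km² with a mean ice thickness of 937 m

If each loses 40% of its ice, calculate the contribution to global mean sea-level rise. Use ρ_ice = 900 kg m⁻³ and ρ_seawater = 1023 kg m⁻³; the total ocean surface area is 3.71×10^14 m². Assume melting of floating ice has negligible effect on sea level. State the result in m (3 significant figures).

≈ 2.81 m

The Thuror floating ice tongue is floating and already displaces its own weight of water, so its melt adds essentially nothing to sea level.
Svalund: 0.4 × 2.96×10^6 km³ × (900/1023) = 1.042×10^6 km³ of water.
Korard: ice volume = 1750 km² × 937 m = 1640 km³; 0.4 × 1640 × (900/1023) = 577.0 km³ of water.
Total added water ≈ 1.042×10^15 m³ over 3.71×10^14 m² → Δh = 2.81 m.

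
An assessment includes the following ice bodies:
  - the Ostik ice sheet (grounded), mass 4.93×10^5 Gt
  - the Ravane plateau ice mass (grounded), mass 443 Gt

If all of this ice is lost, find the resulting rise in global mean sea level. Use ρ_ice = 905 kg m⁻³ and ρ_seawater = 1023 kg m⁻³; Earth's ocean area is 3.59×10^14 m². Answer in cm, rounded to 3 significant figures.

Ostik: 4.93×10^5 Gt = 4.930×10^17 kg; dividing by ρ_w = 1023 kg m⁻³ gives 4.819×10^14 m³ of water.
Ravane: 443 Gt = 4.430×10^14 kg; dividing by ρ_w = 1023 kg m⁻³ gives 4.330×10^11 m³ of water.
Total added water ≈ 4.823×10^14 m³ over 3.59×10^14 m² → Δh = 1.34 m = 134 cm.

≈ 134 cm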